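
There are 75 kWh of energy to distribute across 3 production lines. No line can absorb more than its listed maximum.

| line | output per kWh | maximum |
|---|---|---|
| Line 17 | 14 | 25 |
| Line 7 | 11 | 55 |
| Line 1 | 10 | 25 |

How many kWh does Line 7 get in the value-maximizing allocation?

50

Rank by output per kWh: Line 17 14 > Line 7 11 > Line 1 10.
Line 17 takes 25 to reach its cap of 25 → 50 left.
Only 50 left; Line 7 takes them to reach 50.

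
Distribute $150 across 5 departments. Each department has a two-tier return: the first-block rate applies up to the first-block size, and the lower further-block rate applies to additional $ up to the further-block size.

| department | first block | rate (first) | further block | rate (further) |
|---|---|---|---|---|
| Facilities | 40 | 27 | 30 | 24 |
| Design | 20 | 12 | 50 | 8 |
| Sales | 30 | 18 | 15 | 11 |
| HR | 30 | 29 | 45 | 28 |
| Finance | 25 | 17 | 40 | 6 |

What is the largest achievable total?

4020

Order all 10 blocks by rate: HR/first 29 > HR/second 28 > Facilities/first 27 > Facilities/second 24 > Sales/first 18 > Finance/first 17 > Design/first 12 > Sales/second 11 > Design/second 8 > Finance/second 6.
Fill HR first block (30 at 29) → 120 left.
HR/second (28): +45 → 75 left.
Facilities/first (27): +40 → 35 left.
Facilities/second (24): +30 → 5 left.
5 remain; put them into Sales first at 18.
Total = 29×30 + 28×45 + 27×40 + 24×30 + 18×5 = 4020.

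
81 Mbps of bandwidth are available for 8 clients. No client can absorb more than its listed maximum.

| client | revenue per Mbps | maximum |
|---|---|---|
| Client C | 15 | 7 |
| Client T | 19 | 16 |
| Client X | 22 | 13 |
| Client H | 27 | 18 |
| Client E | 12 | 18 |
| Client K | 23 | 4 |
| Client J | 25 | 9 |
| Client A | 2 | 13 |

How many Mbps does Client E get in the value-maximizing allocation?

14

Rank by revenue per Mbps: Client H 27 > Client J 25 > Client K 23 > Client X 22 > Client T 19 > Client C 15 > Client E 12 > Client A 2.
Client H: +18 to 18 (cap) — 63 left.
Client J: +9 to 9 (cap) — 54 left.
Give Client K 4 to hit its cap of 4 — 50 left.
Client X: +13 to 13 (cap) — 37 left.
Client T takes 16 to reach its cap of 16 — 21 left.
Client C: +7 to 7 (cap) — 14 left.
Client E has room for 18 but only 14 remain, so it gets 14.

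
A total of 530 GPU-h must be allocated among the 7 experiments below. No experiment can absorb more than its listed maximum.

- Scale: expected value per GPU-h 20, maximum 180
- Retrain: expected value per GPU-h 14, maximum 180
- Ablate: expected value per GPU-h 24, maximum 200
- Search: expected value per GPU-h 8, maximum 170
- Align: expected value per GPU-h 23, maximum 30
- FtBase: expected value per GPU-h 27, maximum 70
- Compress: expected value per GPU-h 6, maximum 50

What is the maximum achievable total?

Rank by expected value per GPU-h: FtBase 27 > Ablate 24 > Align 23 > Scale 20 > Retrain 14 > Search 8 > Compress 6.
FtBase takes 70 to reach its cap of 70 → 460 left.
Ablate: +200 to 200 (cap) → 260 left.
Give Align 30 to hit its cap of 30 → 230 left.
Scale: +180 to 180 (cap) → 50 left.
Only 50 left; Retrain takes them to reach 50.
Total = 20×180 + 14×50 + 24×200 + 23×30 + 27×70 = 11680.

11680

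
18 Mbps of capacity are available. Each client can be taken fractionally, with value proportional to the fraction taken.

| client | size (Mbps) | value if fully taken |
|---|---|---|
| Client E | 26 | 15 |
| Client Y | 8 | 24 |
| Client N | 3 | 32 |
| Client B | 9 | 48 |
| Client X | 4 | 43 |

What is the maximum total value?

Sort by value density: Client X 43/4≈10.8, Client N 32/3≈10.7, Client B 48/9≈5.33, Client Y 24/8≈3, Client E 15/26≈0.577.
Client X: take in full, 4 Mbps for value 43 — 14 left.
Client N: take in full, 3 Mbps for value 32 — 11 left.
All 9 Mbps of Client B fit (value 48) — 2 remain.
2 Mbps left: a 2/8 share of Client Y gives 24×2/8 = 6.
Total value = 129.

129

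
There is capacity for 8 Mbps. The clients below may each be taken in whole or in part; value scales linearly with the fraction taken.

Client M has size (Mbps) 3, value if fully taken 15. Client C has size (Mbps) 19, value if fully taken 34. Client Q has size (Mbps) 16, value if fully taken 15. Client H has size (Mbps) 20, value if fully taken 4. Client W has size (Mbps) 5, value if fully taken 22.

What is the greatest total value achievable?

Sort by value density: Client M 15/3≈5, Client W 22/5≈4.4, Client C 34/19≈1.79, Client Q 15/16≈0.938, Client H 4/20≈0.2.
Client M: take in full, 3 Mbps for value 15 — 5 left.
All 5 Mbps of Client W fit (value 22) — 0 remain.
Total value = 37.

37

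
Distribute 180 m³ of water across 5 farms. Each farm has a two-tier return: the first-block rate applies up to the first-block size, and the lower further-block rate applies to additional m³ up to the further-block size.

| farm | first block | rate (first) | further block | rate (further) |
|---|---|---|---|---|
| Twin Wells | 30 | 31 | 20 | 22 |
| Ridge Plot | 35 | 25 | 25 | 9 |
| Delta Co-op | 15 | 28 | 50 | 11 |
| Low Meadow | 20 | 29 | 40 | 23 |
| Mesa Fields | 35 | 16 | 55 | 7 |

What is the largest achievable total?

Treat each block as its own option and order by rate: Twin Wells/tier1 31 > Low Meadow/tier1 29 > Delta Co-op/tier1 28 > Ridge Plot/tier1 25 > Low Meadow/tier2 23 > Twin Wells/tier2 22 > Mesa Fields/tier1 16 > Delta Co-op/tier2 11 > Ridge Plot/tier2 9 > Mesa Fields/tier2 7.
Twin Wells/tier1 (31): +30 → 150 left.
Low Meadow/tier1 (29): +20 → 130 left.
Fill Delta Co-op tier1 block (15 at 28) → 115 left.
Ridge Plot/tier1 (25): +35 → 80 left.
Low Meadow tier2 at 23: fill all 40 → 40 left.
Fill Twin Wells tier2 block (20 at 22) → 20 left.
Mesa Fields/tier1: +20 of 35 at 16; pool empty.
Total = 31×30 + 29×20 + 28×15 + 25×35 + 23×40 + 22×20 + 16×20 = 4485.

4485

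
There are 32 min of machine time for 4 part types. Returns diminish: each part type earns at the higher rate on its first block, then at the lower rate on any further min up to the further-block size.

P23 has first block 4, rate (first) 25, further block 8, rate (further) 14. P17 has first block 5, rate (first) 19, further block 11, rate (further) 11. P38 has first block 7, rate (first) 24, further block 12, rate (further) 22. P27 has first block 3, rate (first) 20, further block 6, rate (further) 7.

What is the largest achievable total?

701

Order all 8 blocks by rate: P23/first 25 > P38/first 24 > P38/second 22 > P27/first 20 > P17/first 19 > P23/second 14 > P17/second 11 > P27/second 7.
Fill P23 first block (4 at 25) — 28 left.
P38 first at 24: fill all 7 — 21 left.
P38 second at 22: fill all 12 — 9 left.
Fill P27 first block (3 at 20) — 6 left.
Fill P17 first block (5 at 19) — 1 left.
P23/second: +1 of 8 at 14; pool empty.
Total = 25×4 + 24×7 + 22×12 + 20×3 + 19×5 + 14×1 = 701.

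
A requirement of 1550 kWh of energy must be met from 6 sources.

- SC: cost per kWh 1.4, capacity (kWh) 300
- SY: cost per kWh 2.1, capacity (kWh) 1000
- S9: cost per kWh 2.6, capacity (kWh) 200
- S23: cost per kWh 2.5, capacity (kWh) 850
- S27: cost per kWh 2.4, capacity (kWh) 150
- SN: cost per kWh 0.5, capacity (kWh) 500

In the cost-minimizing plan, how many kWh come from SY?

750

Cheapest first:
SN (0.5): use full 500 — 1050 kWh to go.
SC (1.4): use full 300 — 750 kWh to go.
Take 750 from SY at 2.1 to finish.
S27, S23, S9: unused.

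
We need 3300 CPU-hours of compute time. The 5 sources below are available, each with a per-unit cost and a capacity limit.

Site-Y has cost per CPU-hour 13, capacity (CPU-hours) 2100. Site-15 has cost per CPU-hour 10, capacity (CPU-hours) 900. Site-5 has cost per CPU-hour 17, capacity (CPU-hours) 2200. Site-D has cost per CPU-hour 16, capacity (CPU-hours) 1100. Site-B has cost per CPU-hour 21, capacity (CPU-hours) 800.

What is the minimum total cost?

Cheapest first:
Site-15 at 10: take all 900 CPU-hours → 2400 still needed.
Site-Y (13): use full 2100 → 300 CPU-hours to go.
Site-D (16): take the remaining 300 → done.
Site-5, Site-B: unused.
Cost = 900×10 + 2100×13 + 300×16 = 41100.

41100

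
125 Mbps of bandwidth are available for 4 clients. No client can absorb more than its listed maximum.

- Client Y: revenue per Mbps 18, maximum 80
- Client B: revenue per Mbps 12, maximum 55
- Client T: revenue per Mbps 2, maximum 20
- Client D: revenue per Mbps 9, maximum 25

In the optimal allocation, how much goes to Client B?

45

Order the clients by revenue per Mbps: Client Y 18 > Client B 12 > Client D 9 > Client T 2.
Client Y takes 80 to reach its cap of 80 — 45 left.
Only 45 left; Client B takes them to reach 45.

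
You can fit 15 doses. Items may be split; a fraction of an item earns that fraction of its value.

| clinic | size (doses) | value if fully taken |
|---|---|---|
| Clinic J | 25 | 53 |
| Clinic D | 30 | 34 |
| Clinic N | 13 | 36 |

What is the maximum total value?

40.24

Best value per unit of size first: Clinic N 36/13≈2.77, Clinic J 53/25≈2.12, Clinic D 34/30≈1.13.
Clinic N: take in full, 13 doses for value 36 ; 2 left.
Only 2 doses remain; take 2/25 of Clinic J for value 53×2/25 = 4.24.
Total value = 40.24.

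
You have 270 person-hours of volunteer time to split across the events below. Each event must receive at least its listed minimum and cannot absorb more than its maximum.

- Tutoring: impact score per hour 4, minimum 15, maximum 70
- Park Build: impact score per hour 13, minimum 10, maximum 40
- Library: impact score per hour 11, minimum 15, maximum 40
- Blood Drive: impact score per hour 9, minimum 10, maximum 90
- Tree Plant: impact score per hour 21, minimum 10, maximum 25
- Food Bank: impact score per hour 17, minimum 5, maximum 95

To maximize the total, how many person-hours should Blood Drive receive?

55

Meeting every minimum uses 15+10+15+10+10+5 = 65 person-hours, leaving 205.
Order the events by impact score per hour: Tree Plant 21 > Food Bank 17 > Park Build 13 > Library 11 > Blood Drive 9 > Tutoring 4.
Give Tree Plant 15 more to hit its cap of 25 — 190 left.
Give Food Bank 90 more to hit its cap of 95 — 100 left.
Park Build: +30 to 40 (cap) — 70 left.
Library: +25 to 40 (cap) — 45 left.
Only 45 left; Blood Drive takes them to reach 55.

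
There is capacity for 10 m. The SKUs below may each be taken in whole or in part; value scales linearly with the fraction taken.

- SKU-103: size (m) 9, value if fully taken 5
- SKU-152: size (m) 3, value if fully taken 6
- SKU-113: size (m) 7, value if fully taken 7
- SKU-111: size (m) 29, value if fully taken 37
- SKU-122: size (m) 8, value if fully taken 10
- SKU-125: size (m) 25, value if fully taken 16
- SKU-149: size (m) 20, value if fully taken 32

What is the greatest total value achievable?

Best value per unit of size first: SKU-152 6/3≈2, SKU-149 32/20≈1.6, SKU-111 37/29≈1.28, SKU-122 10/8≈1.25, SKU-113 7/7≈1, SKU-125 16/25≈0.64, SKU-103 5/9≈0.556.
All 3 m of SKU-152 fit (value 6) ; 7 remain.
7 m left: a 7/20 share of SKU-149 gives 32×7/20 = 11.2.
Total value = 17.2.

17.2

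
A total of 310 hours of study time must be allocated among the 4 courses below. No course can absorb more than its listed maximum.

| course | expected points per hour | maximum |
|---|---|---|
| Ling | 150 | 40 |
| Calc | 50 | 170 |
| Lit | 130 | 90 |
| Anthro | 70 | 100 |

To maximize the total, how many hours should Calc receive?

80

Order the courses by expected points per hour: Ling 150 > Lit 130 > Anthro 70 > Calc 50.
Give Ling 40 to hit its cap of 40 ; 270 left.
Lit takes 90 to reach its cap of 90 ; 180 left.
Anthro takes 100 to reach its cap of 100 ; 80 left.
Calc: +80 (room for 170) → 80. Pool exhausted.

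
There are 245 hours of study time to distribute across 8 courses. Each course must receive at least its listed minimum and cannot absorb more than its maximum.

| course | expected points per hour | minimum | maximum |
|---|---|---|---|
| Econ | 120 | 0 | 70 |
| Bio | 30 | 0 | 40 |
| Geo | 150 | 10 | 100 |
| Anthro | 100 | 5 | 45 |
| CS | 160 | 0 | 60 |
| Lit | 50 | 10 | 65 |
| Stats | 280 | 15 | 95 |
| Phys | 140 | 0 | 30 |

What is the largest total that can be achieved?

48450

Meeting every minimum uses 0+0+10+5+0+10+15+0 = 40 hours, leaving 205.
Highest expected points per hour first: Stats 280 > CS 160 > Geo 150 > Phys 140 > Econ 120 > Anthro 100 > Lit 50 > Bio 30.
Give Stats 80 more to hit its cap of 95 → 125 left.
Give CS 60 more to hit its cap of 60 → 65 left.
Only 65 left; Geo takes them to reach 75.
Total = 150×75 + 100×5 + 160×60 + 50×10 + 280×95 = 48450.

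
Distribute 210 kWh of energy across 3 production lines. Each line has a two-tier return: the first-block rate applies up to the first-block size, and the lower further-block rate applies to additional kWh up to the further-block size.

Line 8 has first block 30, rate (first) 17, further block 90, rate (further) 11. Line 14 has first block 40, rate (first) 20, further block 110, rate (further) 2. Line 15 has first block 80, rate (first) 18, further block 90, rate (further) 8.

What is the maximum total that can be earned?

3410

Rank every tier by rate: Line 14/T1 20 > Line 15/T1 18 > Line 8/T1 17 > Line 8/T2 11 > Line 15/T2 8 > Line 14/T2 2.
Line 14 T1 at 20: fill all 40 → 170 left.
Line 15 T1 at 18: fill all 80 → 90 left.
Line 8/T1 (17): +30 → 60 left.
Line 8 T2 at 11: only 60 left, fill 60.
Total = 20×40 + 18×80 + 17×30 + 11×60 = 3410.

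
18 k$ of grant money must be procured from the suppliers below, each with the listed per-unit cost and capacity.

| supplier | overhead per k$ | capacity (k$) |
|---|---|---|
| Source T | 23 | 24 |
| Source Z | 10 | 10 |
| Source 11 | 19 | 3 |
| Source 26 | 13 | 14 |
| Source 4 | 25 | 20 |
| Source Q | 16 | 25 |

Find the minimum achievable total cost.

204

Use suppliers in increasing cost order.
Take 10 from Source Z at 10 ; need 8 more.
Take 8 from Source 26 at 13 to finish.
Source Q, Source 11, Source T, Source 4: unused.
Cost = 10×10 + 8×13 = 204.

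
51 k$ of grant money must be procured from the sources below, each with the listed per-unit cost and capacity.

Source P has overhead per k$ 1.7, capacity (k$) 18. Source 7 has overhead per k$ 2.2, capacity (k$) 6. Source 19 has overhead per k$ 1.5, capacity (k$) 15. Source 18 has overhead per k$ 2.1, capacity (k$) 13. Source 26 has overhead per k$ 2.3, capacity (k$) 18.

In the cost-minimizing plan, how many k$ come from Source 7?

Use sources in increasing cost order.
Source 19 (1.5): use full 15 ; 36 k$ to go.
Source P (1.7): use full 18 ; 18 k$ to go.
Take 13 from Source 18 at 2.1 ; need 5 more.
Source 7 at 2.2: take 5 of its 6 ; requirement met.
Source 26: unused.

5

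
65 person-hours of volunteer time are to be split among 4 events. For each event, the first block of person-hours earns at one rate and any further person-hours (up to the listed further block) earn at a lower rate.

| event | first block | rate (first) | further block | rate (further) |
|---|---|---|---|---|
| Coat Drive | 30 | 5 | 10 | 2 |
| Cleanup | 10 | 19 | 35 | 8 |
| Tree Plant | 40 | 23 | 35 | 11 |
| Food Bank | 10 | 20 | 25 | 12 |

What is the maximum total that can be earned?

1370

Order all 8 blocks by rate: Tree Plant/tier1 23 > Food Bank/tier1 20 > Cleanup/tier1 19 > Food Bank/tier2 12 > Tree Plant/tier2 11 > Cleanup/tier2 8 > Coat Drive/tier1 5 > Coat Drive/tier2 2.
Tree Plant tier1 at 23: fill all 40 — 25 left.
Food Bank/tier1 (20): +10 — 15 left.
Cleanup tier1 at 19: fill all 10 — 5 left.
5 remain; put them into Food Bank tier2 at 12.
Total = 23×40 + 20×10 + 19×10 + 12×5 = 1370.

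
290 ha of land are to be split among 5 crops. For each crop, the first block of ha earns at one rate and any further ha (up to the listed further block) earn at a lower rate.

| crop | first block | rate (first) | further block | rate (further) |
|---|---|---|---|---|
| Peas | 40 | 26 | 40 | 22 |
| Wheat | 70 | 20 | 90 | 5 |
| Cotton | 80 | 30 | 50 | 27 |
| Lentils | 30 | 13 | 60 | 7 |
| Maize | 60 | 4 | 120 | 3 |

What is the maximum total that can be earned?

7200

Order all 10 blocks by rate: Cotton/first 30 > Cotton/second 27 > Peas/first 26 > Peas/second 22 > Wheat/first 20 > Lentils/first 13 > Lentils/second 7 > Wheat/second 5 > Maize/first 4 > Maize/second 3.
Fill Cotton first block (80 at 30) → 210 left.
Fill Cotton second block (50 at 27) → 160 left.
Fill Peas first block (40 at 26) → 120 left.
Peas second at 22: fill all 40 → 80 left.
Wheat first at 20: fill all 70 → 10 left.
Lentils/first: +10 of 30 at 13; pool empty.
Total = 30×80 + 27×50 + 26×40 + 22×40 + 20×70 + 13×10 = 7200.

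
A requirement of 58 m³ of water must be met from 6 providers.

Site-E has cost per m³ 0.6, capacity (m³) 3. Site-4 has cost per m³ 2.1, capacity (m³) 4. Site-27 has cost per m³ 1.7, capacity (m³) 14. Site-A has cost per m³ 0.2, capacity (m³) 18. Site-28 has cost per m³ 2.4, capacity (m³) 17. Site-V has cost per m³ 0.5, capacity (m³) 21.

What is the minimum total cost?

43.9

Fill from the cheapest provider first.
Take 18 from Site-A at 0.2 → need 40 more.
Site-V at 0.5: take all 21 m³ → 19 still needed.
Site-E at 0.6: take all 3 m³ → 16 still needed.
Take 14 from Site-27 at 1.7 → need 2 more.
Site-4 (2.1): take the remaining 2 → done.
Site-28: unused.
Cost = 18×0.2 + 21×0.5 + 3×0.6 + 14×1.7 + 2×2.1 = 43.9.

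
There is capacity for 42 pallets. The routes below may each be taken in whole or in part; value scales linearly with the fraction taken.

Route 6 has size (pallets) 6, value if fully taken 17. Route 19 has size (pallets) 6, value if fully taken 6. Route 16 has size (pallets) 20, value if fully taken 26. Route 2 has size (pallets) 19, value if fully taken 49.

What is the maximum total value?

88.1

Sort by value density: Route 6 17/6≈2.83, Route 2 49/19≈2.58, Route 16 26/20≈1.3, Route 19 6/6≈1.
All 6 pallets of Route 6 fit (value 17) — 36 remain.
All 19 pallets of Route 2 fit (value 49) — 17 remain.
Only 17 pallets remain; take 17/20 of Route 16 for value 26×17/20 = 22.1.
Total value = 88.1.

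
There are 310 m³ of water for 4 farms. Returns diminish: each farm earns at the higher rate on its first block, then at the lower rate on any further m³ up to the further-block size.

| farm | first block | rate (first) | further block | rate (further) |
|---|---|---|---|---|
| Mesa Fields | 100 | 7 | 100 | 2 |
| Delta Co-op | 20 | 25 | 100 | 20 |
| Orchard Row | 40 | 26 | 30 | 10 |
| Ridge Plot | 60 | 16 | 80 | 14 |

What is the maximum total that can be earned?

5720

Order all 8 blocks by rate: Orchard Row/tier1 26 > Delta Co-op/tier1 25 > Delta Co-op/tier2 20 > Ridge Plot/tier1 16 > Ridge Plot/tier2 14 > Orchard Row/tier2 10 > Mesa Fields/tier1 7 > Mesa Fields/tier2 2.
Orchard Row/tier1 (26): +40 — 270 left.
Delta Co-op/tier1 (25): +20 — 250 left.
Delta Co-op tier2 at 20: fill all 100 — 150 left.
Ridge Plot tier1 at 16: fill all 60 — 90 left.
Fill Ridge Plot tier2 block (80 at 14) — 10 left.
Orchard Row tier2 at 10: only 10 left, fill 10.
Total = 26×40 + 25×20 + 20×100 + 16×60 + 14×80 + 10×10 = 5720.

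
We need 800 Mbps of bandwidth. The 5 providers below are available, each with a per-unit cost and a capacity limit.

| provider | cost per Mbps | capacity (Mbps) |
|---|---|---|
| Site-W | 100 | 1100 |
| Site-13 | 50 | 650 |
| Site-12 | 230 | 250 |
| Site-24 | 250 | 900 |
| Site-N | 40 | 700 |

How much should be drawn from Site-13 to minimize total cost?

Use providers in increasing cost order.
Site-N (40): use full 700 → 100 Mbps to go.
Take 100 from Site-13 at 50 to finish.
Site-W, Site-12, Site-24: unused.

100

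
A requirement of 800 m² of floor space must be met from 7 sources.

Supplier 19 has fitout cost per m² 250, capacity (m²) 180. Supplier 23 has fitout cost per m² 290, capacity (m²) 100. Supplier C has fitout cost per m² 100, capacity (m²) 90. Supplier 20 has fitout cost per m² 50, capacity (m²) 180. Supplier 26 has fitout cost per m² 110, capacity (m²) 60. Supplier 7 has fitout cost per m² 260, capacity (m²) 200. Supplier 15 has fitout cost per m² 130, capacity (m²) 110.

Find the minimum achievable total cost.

Fill from the cheapest source first.
Supplier 20 at 50: take all 180 m² → 620 still needed.
Take 90 from Supplier C at 100 → need 530 more.
Supplier 26 (110): use full 60 → 470 m² to go.
Supplier 15 (130): use full 110 → 360 m² to go.
Take 180 from Supplier 19 at 250 → need 180 more.
Supplier 7 (260): take the remaining 180 → done.
Supplier 23: unused.
Cost = 180×50 + 90×100 + 60×110 + 110×130 + 180×250 + 180×260 = 130700.

130700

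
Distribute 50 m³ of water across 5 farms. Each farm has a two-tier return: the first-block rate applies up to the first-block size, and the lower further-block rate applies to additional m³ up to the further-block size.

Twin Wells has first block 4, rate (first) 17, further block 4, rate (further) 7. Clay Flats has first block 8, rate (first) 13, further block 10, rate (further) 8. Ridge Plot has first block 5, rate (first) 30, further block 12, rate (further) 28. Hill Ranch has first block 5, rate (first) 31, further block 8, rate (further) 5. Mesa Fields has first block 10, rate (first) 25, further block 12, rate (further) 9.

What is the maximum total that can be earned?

1117

Order all 10 blocks by rate: Hill Ranch/T1 31 > Ridge Plot/T1 30 > Ridge Plot/T2 28 > Mesa Fields/T1 25 > Twin Wells/T1 17 > Clay Flats/T1 13 > Mesa Fields/T2 9 > Clay Flats/T2 8 > Twin Wells/T2 7 > Hill Ranch/T2 5.
Fill Hill Ranch T1 block (5 at 31) ; 45 left.
Fill Ridge Plot T1 block (5 at 30) ; 40 left.
Ridge Plot T2 at 28: fill all 12 ; 28 left.
Mesa Fields/T1 (25): +10 ; 18 left.
Twin Wells T1 at 17: fill all 4 ; 14 left.
Fill Clay Flats T1 block (8 at 13) ; 6 left.
6 remain; put them into Mesa Fields T2 at 9.
Total = 31×5 + 30×5 + 28×12 + 25×10 + 17×4 + 13×8 + 9×6 = 1117.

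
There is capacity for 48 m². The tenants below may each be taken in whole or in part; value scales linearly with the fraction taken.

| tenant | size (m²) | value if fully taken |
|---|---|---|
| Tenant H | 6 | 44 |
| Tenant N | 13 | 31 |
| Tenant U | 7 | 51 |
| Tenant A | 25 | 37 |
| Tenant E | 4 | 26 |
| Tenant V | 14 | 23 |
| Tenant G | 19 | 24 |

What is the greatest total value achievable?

Best value per unit of size first: Tenant H 44/6≈7.33, Tenant U 51/7≈7.29, Tenant E 26/4≈6.5, Tenant N 31/13≈2.38, Tenant V 23/14≈1.64, Tenant A 37/25≈1.48, Tenant G 24/19≈1.26.
Tenant H: take in full, 6 m² for value 44 → 42 left.
Tenant U: take in full, 7 m² for value 51 → 35 left.
All 4 m² of Tenant E fit (value 26) → 31 remain.
Tenant N: take in full, 13 m² for value 31 → 18 left.
All 14 m² of Tenant V fit (value 23) → 4 remain.
Only 4 m² remain; take 4/25 of Tenant A for value 37×4/25 = 5.92.
Total value = 180.92.

180.92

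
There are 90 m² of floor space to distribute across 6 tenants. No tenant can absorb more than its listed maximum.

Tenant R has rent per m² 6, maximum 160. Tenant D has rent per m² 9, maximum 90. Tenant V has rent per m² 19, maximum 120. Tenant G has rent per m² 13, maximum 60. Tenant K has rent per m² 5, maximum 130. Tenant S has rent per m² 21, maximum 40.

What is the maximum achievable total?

1790

Highest rent per m² first: Tenant S 21 > Tenant V 19 > Tenant G 13 > Tenant D 9 > Tenant R 6 > Tenant K 5.
Give Tenant S 40 to hit its cap of 40 — 50 left.
Only 50 left; Tenant V takes them to reach 50.
Total = 19×50 + 21×40 = 1790.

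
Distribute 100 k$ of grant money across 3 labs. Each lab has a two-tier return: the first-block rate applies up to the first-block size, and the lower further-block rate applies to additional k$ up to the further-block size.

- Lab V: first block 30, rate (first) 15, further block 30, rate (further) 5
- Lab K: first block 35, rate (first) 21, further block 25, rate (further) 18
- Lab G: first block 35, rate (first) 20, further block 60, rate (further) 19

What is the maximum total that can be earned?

Rank every tier by rate: Lab K/tier1 21 > Lab G/tier1 20 > Lab G/tier2 19 > Lab K/tier2 18 > Lab V/tier1 15 > Lab V/tier2 5.
Lab K/tier1 (21): +35 ; 65 left.
Lab G tier1 at 20: fill all 35 ; 30 left.
Lab G tier2 at 19: only 30 left, fill 30.
Total = 21×35 + 20×35 + 19×30 = 2005.

2005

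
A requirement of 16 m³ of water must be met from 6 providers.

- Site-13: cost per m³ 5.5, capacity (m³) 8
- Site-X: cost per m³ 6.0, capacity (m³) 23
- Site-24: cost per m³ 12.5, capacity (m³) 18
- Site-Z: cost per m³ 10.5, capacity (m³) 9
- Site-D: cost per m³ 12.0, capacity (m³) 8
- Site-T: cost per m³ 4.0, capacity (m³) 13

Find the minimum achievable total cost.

Fill from the cheapest provider first.
Site-T at 4.0: take all 13 m³ — 3 still needed.
Site-13 at 5.5: take 3 of its 8 — requirement met.
Site-X, Site-Z, Site-D, Site-24: unused.
Cost = 13×4.0 + 3×5.5 = 68.5.

68.5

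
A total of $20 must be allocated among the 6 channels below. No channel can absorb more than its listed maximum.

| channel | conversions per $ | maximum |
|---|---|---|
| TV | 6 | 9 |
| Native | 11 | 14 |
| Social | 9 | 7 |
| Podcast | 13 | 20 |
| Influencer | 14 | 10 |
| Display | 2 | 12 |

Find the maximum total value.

Order the channels by conversions per $: Influencer 14 > Podcast 13 > Native 11 > Social 9 > TV 6 > Display 2.
Influencer: +10 to 10 (cap) ; 10 left.
Only 10 left; Podcast takes them to reach 10.
Total = 13×10 + 14×10 = 270.

270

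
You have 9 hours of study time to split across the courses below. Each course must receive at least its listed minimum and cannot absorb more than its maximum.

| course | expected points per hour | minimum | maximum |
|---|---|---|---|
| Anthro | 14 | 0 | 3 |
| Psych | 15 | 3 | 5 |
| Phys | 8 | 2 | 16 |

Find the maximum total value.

119

Meeting every minimum uses 0+3+2 = 5 hours, leaving 4.
Rank by expected points per hour: Psych 15 > Anthro 14 > Phys 8.
Psych: +2 to 5 (cap) ; 2 left.
Anthro: +2 (room for 3) → 2. Pool exhausted.
Total = 14×2 + 15×5 + 8×2 = 119.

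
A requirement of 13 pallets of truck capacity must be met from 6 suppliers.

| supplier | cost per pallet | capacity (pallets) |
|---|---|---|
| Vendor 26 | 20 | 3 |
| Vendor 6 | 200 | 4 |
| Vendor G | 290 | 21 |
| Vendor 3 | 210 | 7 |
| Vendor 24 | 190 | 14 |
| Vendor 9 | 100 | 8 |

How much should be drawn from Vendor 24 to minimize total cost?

2

Cheapest first:
Vendor 26 at 20: take all 3 pallets ; 10 still needed.
Vendor 9 (100): use full 8 ; 2 pallets to go.
Take 2 from Vendor 24 at 190 to finish.
Vendor 6, Vendor 3, Vendor G: unused.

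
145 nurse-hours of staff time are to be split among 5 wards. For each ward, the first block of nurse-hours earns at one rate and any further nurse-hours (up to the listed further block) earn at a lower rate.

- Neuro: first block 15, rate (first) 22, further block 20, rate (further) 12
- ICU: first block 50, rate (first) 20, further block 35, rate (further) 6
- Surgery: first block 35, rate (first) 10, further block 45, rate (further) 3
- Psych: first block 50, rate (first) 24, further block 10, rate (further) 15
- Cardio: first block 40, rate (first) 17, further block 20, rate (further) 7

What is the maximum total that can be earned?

Treat each block as its own option and order by rate: Psych/tier1 24 > Neuro/tier1 22 > ICU/tier1 20 > Cardio/tier1 17 > Psych/tier2 15 > Neuro/tier2 12 > Surgery/tier1 10 > Cardio/tier2 7 > ICU/tier2 6 > Surgery/tier2 3.
Fill Psych tier1 block (50 at 24) — 95 left.
Fill Neuro tier1 block (15 at 22) — 80 left.
Fill ICU tier1 block (50 at 20) — 30 left.
Cardio/tier1: +30 of 40 at 17; pool empty.
Total = 24×50 + 22×15 + 20×50 + 17×30 = 3040.

3040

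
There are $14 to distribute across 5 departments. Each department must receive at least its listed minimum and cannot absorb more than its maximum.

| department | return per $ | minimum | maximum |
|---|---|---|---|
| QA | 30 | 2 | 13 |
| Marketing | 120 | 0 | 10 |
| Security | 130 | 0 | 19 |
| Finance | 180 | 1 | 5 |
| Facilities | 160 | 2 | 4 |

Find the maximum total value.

1990

Meeting every minimum uses 2+0+0+1+2 = 5 $, leaving 9.
Rank by return per $: Finance 180 > Facilities 160 > Security 130 > Marketing 120 > QA 30.
Finance takes 4 more to reach its cap of 5 → 5 left.
Give Facilities 2 more to hit its cap of 4 → 3 left.
Security has room for 19 more but only 3 remain, so it gets 3.
Total = 30×2 + 130×3 + 180×5 + 160×4 = 1990.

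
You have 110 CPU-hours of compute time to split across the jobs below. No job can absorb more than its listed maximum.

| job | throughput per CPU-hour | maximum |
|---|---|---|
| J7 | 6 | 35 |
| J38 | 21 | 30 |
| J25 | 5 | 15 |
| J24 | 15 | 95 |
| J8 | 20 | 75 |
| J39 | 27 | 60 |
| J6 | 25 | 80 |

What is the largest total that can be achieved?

Order the jobs by throughput per CPU-hour: J39 27 > J6 25 > J38 21 > J8 20 > J24 15 > J7 6 > J25 5.
J39 takes 60 to reach its cap of 60 → 50 left.
J6 has room for 80 but only 50 remain, so it gets 50.
Total = 27×60 + 25×50 = 2870.

2870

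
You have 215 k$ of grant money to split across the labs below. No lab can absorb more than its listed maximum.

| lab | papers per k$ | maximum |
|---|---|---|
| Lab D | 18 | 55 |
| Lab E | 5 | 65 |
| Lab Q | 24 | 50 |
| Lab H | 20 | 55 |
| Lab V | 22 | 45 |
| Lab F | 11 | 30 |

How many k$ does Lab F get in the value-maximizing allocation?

Rank by papers per k$: Lab Q 24 > Lab V 22 > Lab H 20 > Lab D 18 > Lab F 11 > Lab E 5.
Give Lab Q 50 to hit its cap of 50 — 165 left.
Lab V: +45 to 45 (cap) — 120 left.
Lab H: +55 to 55 (cap) — 65 left.
Lab D takes 55 to reach its cap of 55 — 10 left.
Lab F has room for 30 but only 10 remain, so it gets 10.

10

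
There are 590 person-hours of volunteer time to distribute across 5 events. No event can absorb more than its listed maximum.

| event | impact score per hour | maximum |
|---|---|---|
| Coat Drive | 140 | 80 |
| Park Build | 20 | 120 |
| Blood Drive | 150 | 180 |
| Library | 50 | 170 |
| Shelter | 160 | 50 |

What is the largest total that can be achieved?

Order the events by impact score per hour: Shelter 160 > Blood Drive 150 > Coat Drive 140 > Library 50 > Park Build 20.
Give Shelter 50 to hit its cap of 50 ; 540 left.
Give Blood Drive 180 to hit its cap of 180 ; 360 left.
Give Coat Drive 80 to hit its cap of 80 ; 280 left.
Give Library 170 to hit its cap of 170 ; 110 left.
Only 110 left; Park Build takes them to reach 110.
Total = 140×80 + 20×110 + 150×180 + 50×170 + 160×50 = 56900.

56900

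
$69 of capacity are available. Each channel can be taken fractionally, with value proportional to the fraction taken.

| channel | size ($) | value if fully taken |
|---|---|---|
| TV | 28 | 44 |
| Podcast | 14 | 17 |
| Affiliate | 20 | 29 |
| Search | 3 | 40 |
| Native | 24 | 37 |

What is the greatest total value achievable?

Rank by value-to-size ratio: Search 40/3≈13.3, TV 44/28≈1.57, Native 37/24≈1.54, Affiliate 29/20≈1.45, Podcast 17/14≈1.21.
Search: take in full, 3 $ for value 40 ; 66 left.
TV: take in full, 28 $ for value 44 ; 38 left.
Native: take in full, 24 $ for value 37 ; 14 left.
Fill the last 14 $ with part of Affiliate: 14/20 of it earns 20.3.
Total value = 141.3.

141.3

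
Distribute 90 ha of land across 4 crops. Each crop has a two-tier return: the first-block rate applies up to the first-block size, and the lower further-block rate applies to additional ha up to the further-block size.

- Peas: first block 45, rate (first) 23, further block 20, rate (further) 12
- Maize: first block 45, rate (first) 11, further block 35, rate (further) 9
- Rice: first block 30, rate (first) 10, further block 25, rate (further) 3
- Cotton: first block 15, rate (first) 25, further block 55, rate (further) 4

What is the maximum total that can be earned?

Rank every tier by rate: Cotton/T1 25 > Peas/T1 23 > Peas/T2 12 > Maize/T1 11 > Rice/T1 10 > Maize/T2 9 > Cotton/T2 4 > Rice/T2 3.
Cotton T1 at 25: fill all 15 ; 75 left.
Fill Peas T1 block (45 at 23) ; 30 left.
Peas/T2 (12): +20 ; 10 left.
10 remain; put them into Maize T1 at 11.
Total = 25×15 + 23×45 + 12×20 + 11×10 = 1760.

1760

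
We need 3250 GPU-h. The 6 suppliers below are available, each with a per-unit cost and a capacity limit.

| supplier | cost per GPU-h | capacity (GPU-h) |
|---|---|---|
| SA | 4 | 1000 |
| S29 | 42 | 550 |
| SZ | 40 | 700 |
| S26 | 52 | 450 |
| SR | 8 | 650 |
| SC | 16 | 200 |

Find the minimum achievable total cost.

Use suppliers in increasing cost order.
SA (4): use full 1000 → 2250 GPU-h to go.
Take 650 from SR at 8 → need 1600 more.
Take 200 from SC at 16 → need 1400 more.
SZ (40): use full 700 → 700 GPU-h to go.
S29 at 42: take all 550 GPU-h → 150 still needed.
S26 at 52: take 150 of its 450 → requirement met.
Cost = 1000×4 + 650×8 + 200×16 + 700×40 + 550×42 + 150×52 = 71300.

71300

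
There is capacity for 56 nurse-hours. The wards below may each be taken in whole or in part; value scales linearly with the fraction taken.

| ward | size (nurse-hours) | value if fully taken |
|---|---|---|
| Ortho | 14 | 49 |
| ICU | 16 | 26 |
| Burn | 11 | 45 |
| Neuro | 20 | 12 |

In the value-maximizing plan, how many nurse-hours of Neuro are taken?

15

Best value per unit of size first: Burn 45/11≈4.09, Ortho 49/14≈3.5, ICU 26/16≈1.62, Neuro 12/20≈0.6.
Burn: take in full, 11 nurse-hours for value 45 → 45 left.
Take all of Ortho (14 nurse-hours, value 49) → 31 nurse-hours left.
All 16 nurse-hours of ICU fit (value 26) → 15 remain.
Only 15 nurse-hours remain; take 15/20 of Neuro for value 12×15/20 = 9.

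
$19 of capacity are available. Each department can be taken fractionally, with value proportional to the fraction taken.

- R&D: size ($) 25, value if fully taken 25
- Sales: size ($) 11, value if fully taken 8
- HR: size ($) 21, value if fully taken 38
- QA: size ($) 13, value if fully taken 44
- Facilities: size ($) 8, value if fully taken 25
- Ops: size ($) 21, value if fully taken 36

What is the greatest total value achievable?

62.75

Sort by value density: QA 44/13≈3.38, Facilities 25/8≈3.12, HR 38/21≈1.81, Ops 36/21≈1.71, R&D 25/25≈1, Sales 8/11≈0.727.
QA: take in full, 13 $ for value 44 ; 6 left.
Only 6 $ remain; take 6/8 of Facilities for value 25×6/8 = 18.75.
Total value = 62.75.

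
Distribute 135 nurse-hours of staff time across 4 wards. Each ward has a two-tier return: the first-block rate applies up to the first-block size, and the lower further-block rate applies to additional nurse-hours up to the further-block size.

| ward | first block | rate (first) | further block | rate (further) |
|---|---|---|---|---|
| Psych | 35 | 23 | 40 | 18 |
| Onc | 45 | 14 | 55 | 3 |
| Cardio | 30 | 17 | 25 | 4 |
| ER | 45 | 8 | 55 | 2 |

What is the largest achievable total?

2455

Treat each block as its own option and order by rate: Psych/first 23 > Psych/second 18 > Cardio/first 17 > Onc/first 14 > ER/first 8 > Cardio/second 4 > Onc/second 3 > ER/second 2.
Psych/first (23): +35 ; 100 left.
Psych/second (18): +40 ; 60 left.
Cardio/first (17): +30 ; 30 left.
Onc/first: +30 of 45 at 14; pool empty.
Total = 23×35 + 18×40 + 17×30 + 14×30 = 2455.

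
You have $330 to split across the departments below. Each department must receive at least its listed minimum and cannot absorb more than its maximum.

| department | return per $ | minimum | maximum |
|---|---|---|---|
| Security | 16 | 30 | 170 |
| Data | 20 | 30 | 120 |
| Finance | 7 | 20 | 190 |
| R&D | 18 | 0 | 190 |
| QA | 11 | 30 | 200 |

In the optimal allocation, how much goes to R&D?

Meeting every minimum uses 30+30+20+0+30 = 110 $, leaving 220.
Order the departments by return per $: Data 20 > R&D 18 > Security 16 > QA 11 > Finance 7.
Data takes 90 more to reach its cap of 120 → 130 left.
R&D has room for 190 more but only 130 remain, so it gets 130.

130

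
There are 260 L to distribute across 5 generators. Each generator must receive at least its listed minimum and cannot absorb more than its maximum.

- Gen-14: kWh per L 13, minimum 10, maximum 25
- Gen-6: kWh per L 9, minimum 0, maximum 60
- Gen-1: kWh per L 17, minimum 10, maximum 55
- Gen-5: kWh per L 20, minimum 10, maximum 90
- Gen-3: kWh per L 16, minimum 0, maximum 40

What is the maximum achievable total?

4150

Meeting every minimum uses 10+0+10+10+0 = 30 L, leaving 230.
Order the generators by kWh per L: Gen-5 20 > Gen-1 17 > Gen-3 16 > Gen-14 13 > Gen-6 9.
Gen-5 takes 80 more to reach its cap of 90 — 150 left.
Give Gen-1 45 more to hit its cap of 55 — 105 left.
Gen-3: +40 to 40 (cap) — 65 left.
Give Gen-14 15 more to hit its cap of 25 — 50 left.
Only 50 left; Gen-6 takes them to reach 50.
Total = 13×25 + 9×50 + 17×55 + 20×90 + 16×40 = 4150.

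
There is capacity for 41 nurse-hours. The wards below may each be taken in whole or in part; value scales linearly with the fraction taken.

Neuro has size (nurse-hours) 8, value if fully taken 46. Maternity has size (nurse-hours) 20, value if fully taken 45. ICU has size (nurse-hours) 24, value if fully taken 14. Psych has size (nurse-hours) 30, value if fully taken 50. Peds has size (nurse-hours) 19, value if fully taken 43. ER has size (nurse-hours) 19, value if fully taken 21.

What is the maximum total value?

Best value per unit of size first: Neuro 46/8≈5.75, Peds 43/19≈2.26, Maternity 45/20≈2.25, Psych 50/30≈1.67, ER 21/19≈1.11, ICU 14/24≈0.583.
All 8 nurse-hours of Neuro fit (value 46) → 33 remain.
All 19 nurse-hours of Peds fit (value 43) → 14 remain.
Only 14 nurse-hours remain; take 14/20 of Maternity for value 45×14/20 = 31.5.
Total value = 120.5.

120.5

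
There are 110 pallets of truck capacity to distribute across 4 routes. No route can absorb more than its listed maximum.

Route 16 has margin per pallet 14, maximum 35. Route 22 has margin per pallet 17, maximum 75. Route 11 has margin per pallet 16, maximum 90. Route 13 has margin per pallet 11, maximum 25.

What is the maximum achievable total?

1835

Order the routes by margin per pallet: Route 22 17 > Route 11 16 > Route 16 14 > Route 13 11.
Route 22 takes 75 to reach its cap of 75 → 35 left.
Route 11 has room for 90 but only 35 remain, so it gets 35.
Total = 17×75 + 16×35 = 1835.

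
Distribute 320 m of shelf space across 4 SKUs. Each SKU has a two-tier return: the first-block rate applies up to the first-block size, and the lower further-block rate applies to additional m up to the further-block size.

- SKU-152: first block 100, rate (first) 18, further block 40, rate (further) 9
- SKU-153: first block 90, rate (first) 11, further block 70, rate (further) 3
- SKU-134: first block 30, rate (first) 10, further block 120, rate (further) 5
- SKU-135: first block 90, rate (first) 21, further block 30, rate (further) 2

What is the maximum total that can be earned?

5070

Rank every tier by rate: SKU-135/tier1 21 > SKU-152/tier1 18 > SKU-153/tier1 11 > SKU-134/tier1 10 > SKU-152/tier2 9 > SKU-134/tier2 5 > SKU-153/tier2 3 > SKU-135/tier2 2.
Fill SKU-135 tier1 block (90 at 21) ; 230 left.
Fill SKU-152 tier1 block (100 at 18) ; 130 left.
SKU-153/tier1 (11): +90 ; 40 left.
Fill SKU-134 tier1 block (30 at 10) ; 10 left.
SKU-152 tier2 at 9: only 10 left, fill 10.
Total = 21×90 + 18×100 + 11×90 + 10×30 + 9×10 = 5070.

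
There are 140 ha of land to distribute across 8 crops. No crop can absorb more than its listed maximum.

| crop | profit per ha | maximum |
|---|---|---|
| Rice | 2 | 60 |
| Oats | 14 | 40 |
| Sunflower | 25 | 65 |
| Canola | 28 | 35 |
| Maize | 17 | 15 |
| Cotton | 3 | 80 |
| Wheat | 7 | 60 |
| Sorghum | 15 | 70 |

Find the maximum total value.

Order the crops by profit per ha: Canola 28 > Sunflower 25 > Maize 17 > Sorghum 15 > Oats 14 > Wheat 7 > Cotton 3 > Rice 2.
Canola: +35 to 35 (cap) — 105 left.
Sunflower: +65 to 65 (cap) — 40 left.
Maize: +15 to 15 (cap) — 25 left.
Sorghum has room for 70 but only 25 remain, so it gets 25.
Total = 25×65 + 28×35 + 17×15 + 15×25 = 3235.

3235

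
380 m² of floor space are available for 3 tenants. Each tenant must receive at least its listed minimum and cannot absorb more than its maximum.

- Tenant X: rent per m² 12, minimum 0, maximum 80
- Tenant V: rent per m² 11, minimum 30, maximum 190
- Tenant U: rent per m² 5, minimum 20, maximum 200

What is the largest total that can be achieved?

Meeting every minimum uses 0+30+20 = 50 m², leaving 330.
Rank by rent per m²: Tenant X 12 > Tenant V 11 > Tenant U 5.
Tenant X takes 80 more to reach its cap of 80 ; 250 left.
Tenant V takes 160 more to reach its cap of 190 ; 90 left.
Only 90 left; Tenant U takes them to reach 110.
Total = 12×80 + 11×190 + 5×110 = 3600.

3600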